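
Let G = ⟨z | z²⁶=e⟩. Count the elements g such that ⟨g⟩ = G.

G is cyclic of order 26. An element generates G iff its order is 26, and a cyclic group of order 26 has exactly φ(26) = 12 such elements.

Answer: 12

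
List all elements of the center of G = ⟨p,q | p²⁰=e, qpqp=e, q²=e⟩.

An element z ∈ Z(G) iff z commutes with every generator.
For example p¹⁰ is central: (p¹⁰)·p = p¹¹ = p·(p¹⁰); (p¹⁰)·q = p¹⁰q = q·(p¹⁰).
Whereas p ∉ Z(G) since p·q = pq ≠ p¹⁹q = q·p.
Checking each of the 40 elements this way gives Z(G) = {e, p¹⁰}, of order 2.

Answer: {e, p¹⁰}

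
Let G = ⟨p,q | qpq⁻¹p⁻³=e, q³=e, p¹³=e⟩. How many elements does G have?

Enumerate words in the generators, reducing via the relations: the distinct elements are
  {e, p, q, pq, p², p³, p⁴, p⁵, p⁶, p⁷, p⁸, p⁹, q², pq², p²q, p³q, p¹², p¹¹, p¹⁰, p⁴q, p⁵q, p⁶q, p⁷q, p⁸q, p⁹q, p²q², p³q², p¹²q, p¹¹q, p¹⁰q, p⁴q², p⁵q², p⁶q², p⁷q², p⁸q², p⁹q², p¹²q², p¹¹q², p¹⁰q²}.
No further products give new elements, so |G| = 39.

Answer: 39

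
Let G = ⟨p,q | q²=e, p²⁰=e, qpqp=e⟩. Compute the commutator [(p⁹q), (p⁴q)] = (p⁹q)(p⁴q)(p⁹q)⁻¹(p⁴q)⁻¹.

[(p⁹q), (p⁴q)] = (p⁹q)·(p⁴q)·(p⁹q)⁻¹·(p⁴q)⁻¹.
  (p⁹q) · (p⁴q) = p⁵
  (p⁵) · (p⁹q) = p¹⁴q
  (p¹⁴q) · (p⁴q) = p¹⁰

Answer: p¹⁰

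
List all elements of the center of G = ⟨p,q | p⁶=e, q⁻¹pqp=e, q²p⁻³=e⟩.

An element z ∈ Z(G) iff z commutes with every generator.
For example p³ is central: (p³)·p = p⁴ = p·(p³); (p³)·q = q⁻¹ = q·(p³).
Whereas p ∉ Z(G) since p·q = pq ≠ p²q⁻¹ = q·p.
Checking each of the 12 elements this way gives Z(G) = {e, p³}, of order 2.

Answer: {e, p³}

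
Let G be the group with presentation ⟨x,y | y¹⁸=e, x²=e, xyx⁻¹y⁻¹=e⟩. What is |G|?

Enumerate words in the generators, reducing via the relations: the distinct elements are
  {e, x, y, xy, y², y³, y⁴, y⁵, y⁶, y⁷, y⁸, y⁹, xy², xy³, xy⁴, xy⁵, xy⁶, xy⁷, xy⁸, xy⁹, y¹², y¹³, y¹¹, y¹⁰, y¹⁴, y¹⁵, y¹⁶, y¹⁷, xy¹², xy¹³, xy¹¹, xy¹⁰, xy¹⁴, xy¹⁵, xy¹⁶, xy¹⁷}.
No further products give new elements, so |G| = 36.

Answer: 36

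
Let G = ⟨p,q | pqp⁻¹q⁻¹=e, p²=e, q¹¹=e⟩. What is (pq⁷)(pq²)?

Compute (pq⁷) · (pq²) by multiplying left to right and reducing via the relations at each step:
  (pq⁷) · p = q⁷
  (q⁷) · q² = q⁹

Answer: q⁹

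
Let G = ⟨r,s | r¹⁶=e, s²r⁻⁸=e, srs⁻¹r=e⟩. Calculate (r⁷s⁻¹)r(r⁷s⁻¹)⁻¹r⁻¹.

[(r⁷s⁻¹), r] = (r⁷s⁻¹)·r·(r⁷s⁻¹)⁻¹·r⁻¹.
  (r⁷s⁻¹) · r = r⁶s⁻¹
  (r⁶s⁻¹) · (r⁷s) = r¹⁵
  (r¹⁵) · (r¹⁵) = r¹⁴

Answer: r¹⁴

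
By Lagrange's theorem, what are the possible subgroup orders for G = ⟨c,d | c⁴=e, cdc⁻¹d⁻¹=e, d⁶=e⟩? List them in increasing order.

|G| = 24 = 2³ · 3. By Lagrange's theorem the order of any subgroup divides 24; the divisors of 24 are 1, 2, 3, 4, 6, 8, 12, 24.

Answer: 1, 2, 3, 4, 6, 8, 12, 24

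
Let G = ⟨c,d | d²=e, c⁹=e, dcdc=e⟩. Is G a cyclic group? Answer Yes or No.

Every cyclic group is abelian. But c·d = cd while d·c = c⁸d, so c·d ≠ d·c and G is not abelian. Hence G is not cyclic.

Answer: No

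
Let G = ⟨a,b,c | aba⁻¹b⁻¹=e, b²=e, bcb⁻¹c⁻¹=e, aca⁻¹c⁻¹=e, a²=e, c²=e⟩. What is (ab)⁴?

Compute successive powers of (ab), reducing at each step:
  (ab)²: (ab) · a = b;   b · b = e
  (ab)³: e · a = a;   a · b = ab
  (ab)⁴: (ab) · a = b;   b · b = e

Answer: e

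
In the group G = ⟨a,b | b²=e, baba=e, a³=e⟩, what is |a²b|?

Compute successive powers until reaching e:
  (a²b)¹ = a²b, (a²b)² = e.
The smallest positive k with (a²b)ᵏ = e is 2.

Answer: 2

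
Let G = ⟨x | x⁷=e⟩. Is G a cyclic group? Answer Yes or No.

|G| = 7. The element x has order 7 (its powers give 7 distinct elements), so ⟨x⟩ = G and G is cyclic.

Answer: Yes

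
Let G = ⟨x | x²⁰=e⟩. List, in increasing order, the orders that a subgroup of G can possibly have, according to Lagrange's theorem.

|G| = 20 = 2² · 5. By Lagrange's theorem the order of any subgroup divides 20; the divisors of 20 are 1, 2, 4, 5, 10, 20.

Answer: 1, 2, 4, 5, 10, 20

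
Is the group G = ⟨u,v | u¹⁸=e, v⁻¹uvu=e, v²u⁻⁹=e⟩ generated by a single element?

Every cyclic group is abelian. But u·v = uv while v·u = u⁸v⁻¹, so u·v ≠ v·u and G is not abelian. Hence G is not cyclic.

Answer: No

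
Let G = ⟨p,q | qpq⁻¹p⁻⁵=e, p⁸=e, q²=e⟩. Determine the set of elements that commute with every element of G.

An element z ∈ Z(G) iff z commutes with every generator.
For example p² is central: (p²)·p = p³ = p·(p²); (p²)·q = p²q = q·(p²).
Whereas p ∉ Z(G) since p·q = pq ≠ p⁵q = q·p.
Checking each of the 16 elements this way gives Z(G) = {e, p², p⁴, p⁶}, of order 4.

Answer: {e, p², p⁴, p⁶}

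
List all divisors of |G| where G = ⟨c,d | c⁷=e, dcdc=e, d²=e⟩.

|G| = 14 = 2 · 7. By Lagrange's theorem the order of any subgroup divides 14; the divisors of 14 are 1, 2, 7, 14.

Answer: 1, 2, 7, 14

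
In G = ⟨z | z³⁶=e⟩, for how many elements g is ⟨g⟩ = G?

G is cyclic of order 36. An element generates G iff its order is 36, and a cyclic group of order 36 has exactly φ(36) = 12 such elements.

Answer: 12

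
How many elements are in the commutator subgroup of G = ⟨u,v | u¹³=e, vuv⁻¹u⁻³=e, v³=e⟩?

G' = [G, G] is generated by all commutators. The generator-pair commutators are: [u, v] = u¹¹.
The subgroup they normally generate is {e, u, u², u³, u⁴, u⁵, u⁶, u⁷, u⁸, u⁹, u¹⁰, u¹¹, u¹²}, of order 13.
Check: |G/G'| = 39/13 = 3 is the order of the abelianisation.

Answer: 13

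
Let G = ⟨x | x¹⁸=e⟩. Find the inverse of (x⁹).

The order of (x⁹) is 2 (smallest k with (x⁹)ᵏ = e), so (x⁹)⁻¹ = (x⁹)¹ = x⁹.
Check: (x⁹) · (x⁹) → (x⁹) · x⁹ = e, giving e as required.

Answer: x⁹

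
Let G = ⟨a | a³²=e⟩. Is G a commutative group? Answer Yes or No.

G has a single generator, so G is cyclic and hence abelian.

Answer: Yes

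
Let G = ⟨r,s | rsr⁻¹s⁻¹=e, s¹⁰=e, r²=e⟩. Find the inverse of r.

The order of r is 2 (smallest k with rᵏ = e), so r⁻¹ = r¹ = r.
Check: r · r → r · r = e, giving e as required.

Answer: r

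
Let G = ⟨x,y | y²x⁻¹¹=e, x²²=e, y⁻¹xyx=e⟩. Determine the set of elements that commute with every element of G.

An element z ∈ Z(G) iff z commutes with every generator.
For example x¹¹ is central: (x¹¹)·x = x¹² = x·(x¹¹); (x¹¹)·y = y⁻¹ = y·(x¹¹).
Whereas x ∉ Z(G) since x·y = xy ≠ x¹⁰y⁻¹ = y·x.
Checking each of the 44 elements this way gives Z(G) = {e, x¹¹}, of order 2.

Answer: {e, x¹¹}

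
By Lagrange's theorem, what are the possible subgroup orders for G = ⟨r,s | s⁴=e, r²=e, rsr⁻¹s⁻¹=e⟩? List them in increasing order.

|G| = 8 = 2³. By Lagrange's theorem the order of any subgroup divides 8; the divisors of 8 are 1, 2, 4, 8.

Answer: 1, 2, 4, 8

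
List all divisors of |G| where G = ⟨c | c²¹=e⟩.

|G| = 21 = 3 · 7. By Lagrange's theorem the order of any subgroup divides 21; the divisors of 21 are 1, 3, 7, 21.

Answer: 1, 3, 7, 21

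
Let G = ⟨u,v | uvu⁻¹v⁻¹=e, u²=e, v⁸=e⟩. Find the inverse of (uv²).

The order of (uv²) is 4 (smallest k with (uv²)ᵏ = e), so (uv²)⁻¹ = (uv²)³ = uv⁶.
Check: (uv²) · (uv⁶) → (uv²) · u = v²;   (v²) · v⁶ = e, giving e as required.

Answer: uv⁶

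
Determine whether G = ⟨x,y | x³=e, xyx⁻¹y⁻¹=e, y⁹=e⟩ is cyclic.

|G| = 27, but the maximum element order in G is 9 < 27. No single element generates all of G, so G is not cyclic.

Answer: No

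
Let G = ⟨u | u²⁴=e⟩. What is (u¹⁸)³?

Compute successive powers of (u¹⁸), reducing at each step:
  (u¹⁸)²: (u¹⁸) · u¹⁸ = u¹²
  (u¹⁸)³: (u¹²) · u¹⁸ = u⁶

Answer: u⁶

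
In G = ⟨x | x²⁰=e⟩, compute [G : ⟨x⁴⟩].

First find ord(x⁴) by computing successive powers:
  (x⁴)¹ = x⁴, (x⁴)² = x⁸, (x⁴)³ = x¹², (x⁴)⁴ = x¹⁶, (x⁴)⁵ = e.
So |⟨x⁴⟩| = ord(x⁴) = 5. With |G| = 20, by Lagrange [G : ⟨x⁴⟩] = 20/5 = 4.

Answer: 4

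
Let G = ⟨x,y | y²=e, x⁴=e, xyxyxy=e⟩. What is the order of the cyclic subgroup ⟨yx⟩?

|⟨yx⟩| equals the order of yx. Compute successive powers until reaching e:
  (yx)¹ = yx, (yx)² = x³y, (yx)³ = e.
The smallest positive k with (yx)ᵏ = e is 3, so |⟨yx⟩| = 3.

Answer: 3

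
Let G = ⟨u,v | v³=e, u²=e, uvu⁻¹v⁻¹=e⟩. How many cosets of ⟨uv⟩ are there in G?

First find ord(uv) by computing successive powers:
  (uv)¹ = uv, (uv)² = v², (uv)³ = u, (uv)⁴ = v, (uv)⁵ = uv², (uv)⁶ = e.
So |⟨uv⟩| = ord(uv) = 6. With |G| = 6, by Lagrange [G : ⟨uv⟩] = 6/6 = 1.

Answer: 1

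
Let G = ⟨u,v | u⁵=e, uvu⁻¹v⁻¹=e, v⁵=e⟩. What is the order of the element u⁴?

Compute successive powers until reaching e:
  (u⁴)¹ = u⁴, (u⁴)² = u³, (u⁴)³ = u², (u⁴)⁴ = u, (u⁴)⁵ = e.
The smallest positive k with (u⁴)ᵏ = e is 5.

Answer: 5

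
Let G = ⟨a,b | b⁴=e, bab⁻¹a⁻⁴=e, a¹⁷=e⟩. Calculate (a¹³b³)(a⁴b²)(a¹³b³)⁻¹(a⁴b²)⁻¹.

[(a¹³b³), (a⁴b²)] = (a¹³b³)·(a⁴b²)·(a¹³b³)⁻¹·(a⁴b²)⁻¹.
  (a¹³b³) · (a⁴b²) = a¹⁴b
  (a¹⁴b) · (a¹⁶b) = a¹⁰b²
  (a¹⁰b²) · (a⁴b²) = a⁶

Answer: a⁶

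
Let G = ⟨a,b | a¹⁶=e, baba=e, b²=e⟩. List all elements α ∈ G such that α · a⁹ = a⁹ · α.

⟨a⁹⟩ ⊆ C_G(a⁹) since powers of a⁹ commute with a⁹; so |C_G(a⁹)| ≥ |⟨a⁹⟩| = 16.
By orbit–stabilizer, |C_G(a⁹)| = |G| / |conj. class of a⁹| = 32 / 2 = 16.
The 16 elements commuting with a⁹ are {e, a, a², a³, a⁴, a⁵, a⁶, a⁷, a⁸, a⁹, a¹⁰, a¹¹, a¹², a¹³, a¹⁴, a¹⁵}.

Answer: {e, a, a², a³, a⁴, a⁵, a⁶, a⁷, a⁸, a⁹, a¹⁰, a¹¹, a¹², a¹³, a¹⁴, a¹⁵}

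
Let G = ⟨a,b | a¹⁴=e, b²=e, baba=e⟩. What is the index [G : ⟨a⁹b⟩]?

First find ord(a⁹b) by computing successive powers:
  (a⁹b)¹ = a⁹b, (a⁹b)² = e.
So |⟨a⁹b⟩| = ord(a⁹b) = 2. With |G| = 28, by Lagrange [G : ⟨a⁹b⟩] = 28/2 = 14.

Answer: 14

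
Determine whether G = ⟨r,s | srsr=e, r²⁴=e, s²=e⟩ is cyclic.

Every cyclic group is abelian. But r·s = rs while s·r = r²³s, so r·s ≠ s·r and G is not abelian. Hence G is not cyclic.

Answer: No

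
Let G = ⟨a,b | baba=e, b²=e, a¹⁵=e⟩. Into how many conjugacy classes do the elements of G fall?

The conjugacy classes (representative and size) are:
  [e] (size 1), [a¹⁴] (size 2), [a²] (size 2), [a³] (size 2), [a⁴] (size 2), [a¹⁰] (size 2), [a⁹] (size 2), [a⁷] (size 2), [a¹³b] (size 15).
Class equation: 1 + 2 + 2 + 2 + 2 + 2 + 2 + 2 + 15 = 30 = |G|. So G has 9 conjugacy classes.

Answer: 9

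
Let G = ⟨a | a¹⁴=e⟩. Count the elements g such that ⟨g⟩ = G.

G is cyclic of order 14. An element generates G iff its order is 14, and a cyclic group of order 14 has exactly φ(14) = 6 such elements.

Answer: 6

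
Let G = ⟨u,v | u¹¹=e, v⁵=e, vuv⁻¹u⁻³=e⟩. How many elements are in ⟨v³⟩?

|⟨v³⟩| equals the order of v³. Compute successive powers until reaching e:
  (v³)¹ = v³, (v³)² = v, (v³)³ = v⁴, (v³)⁴ = v², (v³)⁵ = e.
The smallest positive k with (v³)ᵏ = e is 5, so |⟨v³⟩| = 5.

Answer: 5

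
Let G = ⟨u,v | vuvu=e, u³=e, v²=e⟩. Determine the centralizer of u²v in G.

⟨u²v⟩ ⊆ C_G(u²v) since powers of u²v commute with u²v; so |C_G(u²v)| ≥ |⟨u²v⟩| = 2.
By orbit–stabilizer, |C_G(u²v)| = |G| / |conj. class of u²v| = 6 / 3 = 2.
The 2 elements commuting with u²v are {e, u²v}.

Answer: {e, u²v}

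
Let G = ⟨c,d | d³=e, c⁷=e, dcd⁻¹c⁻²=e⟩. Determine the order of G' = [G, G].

G' = [G, G] is generated by all commutators. The generator-pair commutators are: [c, d] = c⁶.
The subgroup they normally generate is {e, c, c², c³, c⁴, c⁵, c⁶}, of order 7.
Check: |G/G'| = 21/7 = 3 is the order of the abelianisation.

Answer: 7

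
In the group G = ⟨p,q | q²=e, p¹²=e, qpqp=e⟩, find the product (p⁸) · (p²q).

Compute (p⁸) · (p²q) by multiplying left to right and reducing via the relations at each step:
  (p⁸) · p² = p¹⁰
  (p¹⁰) · q = p¹⁰q

Answer: p¹⁰q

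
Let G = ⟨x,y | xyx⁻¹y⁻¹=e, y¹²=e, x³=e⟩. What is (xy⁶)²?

Compute successive powers of (xy⁶), reducing at each step:
  (xy⁶)²: (xy⁶) · x = x²y⁶;   (x²y⁶) · y⁶ = x²

Answer: x²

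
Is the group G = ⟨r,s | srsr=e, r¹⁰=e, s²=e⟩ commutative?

r·s = rs but s·r = r⁹s, so r·s ≠ s·r and G is not abelian.

Answer: No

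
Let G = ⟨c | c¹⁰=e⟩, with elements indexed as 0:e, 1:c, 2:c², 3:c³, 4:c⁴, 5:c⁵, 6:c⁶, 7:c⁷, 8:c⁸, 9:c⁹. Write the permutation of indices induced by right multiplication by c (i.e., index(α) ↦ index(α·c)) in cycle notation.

(0 1 2 3 4 5 6 7 8 9)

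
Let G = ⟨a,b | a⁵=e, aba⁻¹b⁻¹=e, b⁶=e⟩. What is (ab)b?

Compute (ab) · b by multiplying left to right and reducing via the relations at each step:
  (ab) · b = ab²

Answer: ab²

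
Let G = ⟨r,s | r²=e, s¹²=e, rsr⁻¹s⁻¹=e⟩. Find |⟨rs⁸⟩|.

|⟨rs⁸⟩| equals the order of rs⁸. Compute successive powers until reaching e:
  (rs⁸)¹ = rs⁸, (rs⁸)² = s⁴, (rs⁸)³ = r, (rs⁸)⁴ = s⁸, (rs⁸)⁵ = rs⁴, (rs⁸)⁶ = e.
The smallest positive k with (rs⁸)ᵏ = e is 6, so |⟨rs⁸⟩| = 6.

Answer: 6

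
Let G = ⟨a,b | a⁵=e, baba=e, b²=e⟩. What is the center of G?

An element z ∈ Z(G) iff z commutes with every generator.
For example e is central: e·a = a = a·e; e·b = b = b·e.
Whereas a ∉ Z(G) since a·b = ab ≠ a⁴b = b·a.
Checking each of the 10 elements this way gives Z(G) = {e}, of order 1.

Answer: {e}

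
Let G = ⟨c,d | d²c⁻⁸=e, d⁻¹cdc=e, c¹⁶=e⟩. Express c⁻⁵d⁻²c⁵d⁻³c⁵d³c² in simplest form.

Multiply left to right, reducing at each step:
  (c¹¹) · d⁻² = c³
  (c³) · c⁵ = c⁸
  (c⁸) · d⁻³ = d⁻¹
  (d⁻¹) · c⁵ = c³d
  (c³d) · d³ = c³
  (c³) · c² = c⁵

Answer: c⁵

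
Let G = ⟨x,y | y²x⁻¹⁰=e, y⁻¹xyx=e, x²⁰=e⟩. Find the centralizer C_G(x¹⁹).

⟨x¹⁹⟩ ⊆ C_G(x¹⁹) since powers of x¹⁹ commute with x¹⁹; so |C_G(x¹⁹)| ≥ |⟨x¹⁹⟩| = 20.
By orbit–stabilizer, |C_G(x¹⁹)| = |G| / |conj. class of x¹⁹| = 40 / 2 = 20.
The 20 elements commuting with x¹⁹ are {e, x, x², x³, x⁴, x⁵, x⁶, x⁷, x⁸, x⁹, x¹⁰, x¹¹, x¹², x¹³, x¹⁴, x¹⁵, x¹⁶, x¹⁷, x¹⁸, x¹⁹}.

Answer: {e, x, x², x³, x⁴, x⁵, x⁶, x⁷, x⁸, x⁹, x¹⁰, x¹¹, x¹², x¹³, x¹⁴, x¹⁵, x¹⁶, x¹⁷, x¹⁸, x¹⁹}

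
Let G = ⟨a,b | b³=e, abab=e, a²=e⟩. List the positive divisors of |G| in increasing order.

|G| = 6 = 2 · 3. By Lagrange's theorem the order of any subgroup divides 6; the divisors of 6 are 1, 2, 3, 6.

Answer: 1, 2, 3, 6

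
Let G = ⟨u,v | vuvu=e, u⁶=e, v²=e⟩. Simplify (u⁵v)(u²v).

Compute (u⁵v) · (u²v) by multiplying left to right and reducing via the relations at each step:
  (u⁵v) · u² = u³v
  (u³v) · v = u³

Answer: u³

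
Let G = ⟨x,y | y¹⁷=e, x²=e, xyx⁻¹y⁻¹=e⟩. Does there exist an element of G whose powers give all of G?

|G| = 34. The element xy has order 34 (its powers give 34 distinct elements), so ⟨xy⟩ = G and G is cyclic.

Answer: Yes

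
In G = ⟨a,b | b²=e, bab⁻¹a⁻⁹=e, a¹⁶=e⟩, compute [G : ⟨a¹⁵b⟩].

First find ord(a¹⁵b) by computing successive powers:
  (a¹⁵b)¹ = a¹⁵b, (a¹⁵b)² = a⁶, (a¹⁵b)³ = a⁵b, (a¹⁵b)⁴ = a¹², (a¹⁵b)⁵ = a¹¹b, (a¹⁵b)⁶ = a², (a¹⁵b)⁷ = ab, (a¹⁵b)⁸ = a⁸, (a¹⁵b)⁹ = a⁷b, (a¹⁵b)¹⁰ = a¹⁴, (a¹⁵b)¹¹ = a¹³b, (a¹⁵b)¹² = a⁴, (a¹⁵b)¹³ = a³b, (a¹⁵b)¹⁴ = a¹⁰, (a¹⁵b)¹⁵ = a⁹b, (a¹⁵b)¹⁶ = e.
So |⟨a¹⁵b⟩| = ord(a¹⁵b) = 16. With |G| = 32, by Lagrange [G : ⟨a¹⁵b⟩] = 32/16 = 2.

Answer: 2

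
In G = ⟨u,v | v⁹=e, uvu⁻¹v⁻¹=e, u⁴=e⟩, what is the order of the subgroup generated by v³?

|⟨v³⟩| equals the order of v³. Compute successive powers until reaching e:
  (v³)¹ = v³, (v³)² = v⁶, (v³)³ = e.
The smallest positive k with (v³)ᵏ = e is 3, so |⟨v³⟩| = 3.

Answer: 3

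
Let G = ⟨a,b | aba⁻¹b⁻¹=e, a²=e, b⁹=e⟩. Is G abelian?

Each pair of generators commutes: a·b = ab = b·a. Since the generators pairwise commute, every element of G commutes with every other, so G is abelian.

Answer: Yes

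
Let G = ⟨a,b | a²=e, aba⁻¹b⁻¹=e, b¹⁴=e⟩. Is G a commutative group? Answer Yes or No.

Each pair of generators commutes: a·b = ab = b·a. Since the generators pairwise commute, every element of G commutes with every other, so G is abelian.

Answer: Yes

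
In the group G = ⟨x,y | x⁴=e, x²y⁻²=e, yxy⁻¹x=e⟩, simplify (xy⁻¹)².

Compute successive powers of (xy⁻¹), reducing at each step:
  (xy⁻¹)²: (xy⁻¹) · x = y⁻¹;   (y⁻¹) · y⁻¹ = x²

Answer: x²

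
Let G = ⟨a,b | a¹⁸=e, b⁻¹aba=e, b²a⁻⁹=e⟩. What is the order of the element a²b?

Compute successive powers until reaching e:
  (a²b)¹ = a²b, (a²b)² = a⁹, (a²b)³ = a²b⁻¹, (a²b)⁴ = e.
The smallest positive k with (a²b)ᵏ = e is 4.

Answer: 4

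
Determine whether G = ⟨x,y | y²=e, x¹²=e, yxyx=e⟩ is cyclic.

Every cyclic group is abelian. But x·y = xy while y·x = x¹¹y, so x·y ≠ y·x and G is not abelian. Hence G is not cyclic.

Answer: No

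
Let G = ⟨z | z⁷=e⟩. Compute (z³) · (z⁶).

Compute (z³) · (z⁶) by multiplying left to right and reducing via the relations at each step:
  (z³) · z⁶ = z²

Answer: z²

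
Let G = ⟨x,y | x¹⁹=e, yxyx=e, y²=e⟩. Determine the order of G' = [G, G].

G' = [G, G] is generated by all commutators. The generator-pair commutators are: [x, y] = x².
The subgroup they normally generate is {e, x, x², x³, x⁴, x⁵, x⁶, x⁷, x⁸, x⁹, x¹⁰, x¹¹, x¹², x¹³, x¹⁴, x¹⁵, x¹⁶, x¹⁷, x¹⁸}, of order 19.
Check: |G/G'| = 38/19 = 2 is the order of the abelianisation.

Answer: 19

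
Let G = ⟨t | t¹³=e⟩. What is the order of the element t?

Compute successive powers until reaching e:
  t¹ = t, t² = t², t³ = t³, t⁴ = t⁴, t⁵ = t⁵, t⁶ = t⁶, t⁷ = t⁷, t⁸ = t⁸, t⁹ = t⁹, t¹⁰ = t¹⁰, t¹¹ = t¹¹, t¹² = t¹², t¹³ = e.
The smallest positive k with tᵏ = e is 13.

Answer: 13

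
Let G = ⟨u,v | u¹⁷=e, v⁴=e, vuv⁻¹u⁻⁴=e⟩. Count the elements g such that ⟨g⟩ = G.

⟨g⟩ = G would require ord(g) = |G| = 68, but the maximum element order in G is 17 < 68. So G is not cyclic and no single element generates it: the count is 0.

Answer: 0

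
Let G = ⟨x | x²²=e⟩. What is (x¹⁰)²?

Compute successive powers of (x¹⁰), reducing at each step:
  (x¹⁰)²: (x¹⁰) · x¹⁰ = x²⁰

Answer: x²⁰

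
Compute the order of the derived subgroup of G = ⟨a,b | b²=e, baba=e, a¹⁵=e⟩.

G' = [G, G] is generated by all commutators. The generator-pair commutators are: [a, b] = a².
The subgroup they normally generate is {e, a, a², a³, a⁴, a⁵, a⁶, a⁷, a⁸, a⁹, a¹⁰, a¹¹, a¹², a¹³, a¹⁴}, of order 15.
Check: |G/G'| = 30/15 = 2 is the order of the abelianisation.

Answer: 15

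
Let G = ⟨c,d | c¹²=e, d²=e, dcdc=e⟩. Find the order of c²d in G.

Compute successive powers until reaching e:
  (c²d)¹ = c²d, (c²d)² = e.
The smallest positive k with (c²d)ᵏ = e is 2.

Answer: 2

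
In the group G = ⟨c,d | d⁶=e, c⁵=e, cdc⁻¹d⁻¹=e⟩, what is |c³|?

Compute successive powers until reaching e:
  (c³)¹ = c³, (c³)² = c, (c³)³ = c⁴, (c³)⁴ = c², (c³)⁵ = e.
The smallest positive k with (c³)ᵏ = e is 5.

Answer: 5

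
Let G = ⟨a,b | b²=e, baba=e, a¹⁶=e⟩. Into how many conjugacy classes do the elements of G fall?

The conjugacy classes (representative and size) are:
  [e] (size 1), [a¹⁵] (size 2), [a²] (size 2), [a³] (size 2), [a¹²] (size 2), [a⁵] (size 2), [a⁶] (size 2), [a⁷] (size 2), [a⁸] (size 1), [a²b] (size 8), [a¹⁵b] (size 8).
Class equation: 1 + 2 + 2 + 2 + 2 + 2 + 2 + 2 + 1 + 8 + 8 = 32 = |G|. So G has 11 conjugacy classes.

Answer: 11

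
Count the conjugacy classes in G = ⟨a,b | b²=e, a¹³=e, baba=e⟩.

The conjugacy classes (representative and size) are:
  [e] (size 1), [a¹²] (size 2), [a¹¹] (size 2), [a³] (size 2), [a⁴] (size 2), [a⁸] (size 2), [a⁶] (size 2), [b] (size 13).
Class equation: 1 + 2 + 2 + 2 + 2 + 2 + 2 + 13 = 26 = |G|. So G has 8 conjugacy classes.

Answer: 8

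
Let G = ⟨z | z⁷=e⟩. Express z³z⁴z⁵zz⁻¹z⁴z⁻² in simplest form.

Multiply left to right, reducing at each step:
  (z³) · z⁴ = e
  e · z⁵ = z⁵
  (z⁵) · z = z⁶
  (z⁶) · z⁻¹ = z⁵
  (z⁵) · z⁴ = z²
  (z²) · z⁻² = e

Answer: e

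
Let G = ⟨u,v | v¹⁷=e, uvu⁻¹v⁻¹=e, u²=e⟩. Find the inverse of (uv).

The order of (uv) is 34 (smallest k with (uv)ᵏ = e), so (uv)⁻¹ = (uv)³³ = uv¹⁶.
Check: (uv) · (uv¹⁶) → (uv) · u = v;   v · v¹⁶ = e, giving e as required.

Answer: uv¹⁶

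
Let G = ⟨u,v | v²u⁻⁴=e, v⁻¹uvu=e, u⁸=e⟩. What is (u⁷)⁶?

Compute successive powers of (u⁷), reducing at each step:
  (u⁷)²: (u⁷) · u⁷ = u⁶
  (u⁷)³: (u⁶) · u⁷ = u⁵
  (u⁷)⁴: (u⁵) · u⁷ = u⁴
  (u⁷)⁵: (u⁴) · u⁷ = u³
  (u⁷)⁶: (u³) · u⁷ = u²

Answer: u²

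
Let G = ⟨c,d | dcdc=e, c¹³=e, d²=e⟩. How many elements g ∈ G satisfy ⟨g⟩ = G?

⟨g⟩ = G would require ord(g) = |G| = 26, but the maximum element order in G is 13 < 26. So G is not cyclic and no single element generates it: the count is 0.

Answer: 0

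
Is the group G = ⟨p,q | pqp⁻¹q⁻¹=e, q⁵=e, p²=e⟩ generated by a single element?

|G| = 10. The element pq has order 10 (its powers give 10 distinct elements), so ⟨pq⟩ = G and G is cyclic.

Answer: Yes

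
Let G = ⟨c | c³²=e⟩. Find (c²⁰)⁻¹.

The order of (c²⁰) is 8 (smallest k with (c²⁰)ᵏ = e), so (c²⁰)⁻¹ = (c²⁰)⁷ = c¹².
Check: (c²⁰) · (c¹²) → (c²⁰) · c¹² = e, giving e as required.

Answer: c¹²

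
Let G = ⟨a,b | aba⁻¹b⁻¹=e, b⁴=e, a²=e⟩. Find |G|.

Enumerate words in the generators, reducing via the relations: the distinct elements are
  {a, b, e, ab, b², b³, ab², ab³}.
No further products give new elements, so |G| = 8.

Answer: 8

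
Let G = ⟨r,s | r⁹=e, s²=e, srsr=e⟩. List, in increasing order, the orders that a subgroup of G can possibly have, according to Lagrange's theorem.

|G| = 18 = 2 · 3². By Lagrange's theorem the order of any subgroup divides 18; the divisors of 18 are 1, 2, 3, 6, 9, 18.

Answer: 1, 2, 3, 6, 9, 18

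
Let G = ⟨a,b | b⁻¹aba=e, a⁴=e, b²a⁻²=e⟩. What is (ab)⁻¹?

The order of (ab) is 4 (smallest k with (ab)ᵏ = e), so (ab)⁻¹ = (ab)³ = ab⁻¹.
Check: (ab) · (ab⁻¹) → (ab) · a = b;   b · b⁻¹ = e, giving e as required.

Answer: ab⁻¹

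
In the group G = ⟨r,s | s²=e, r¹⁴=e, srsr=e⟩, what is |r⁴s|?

Compute successive powers until reaching e:
  (r⁴s)¹ = r⁴s, (r⁴s)² = e.
The smallest positive k with (r⁴s)ᵏ = e is 2.

Answer: 2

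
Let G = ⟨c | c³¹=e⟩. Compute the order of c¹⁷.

Compute successive powers until reaching e:
  (c¹⁷)¹ = c¹⁷, (c¹⁷)² = c³, (c¹⁷)³ = c²⁰, (c¹⁷)⁴ = c⁶, (c¹⁷)⁵ = c²³, (c¹⁷)⁶ = c⁹, (c¹⁷)⁷ = c²⁶, (c¹⁷)⁸ = c¹², (c¹⁷)⁹ = c²⁹, (c¹⁷)¹⁰ = c¹⁵, (c¹⁷)¹¹ = c, (c¹⁷)¹² = c¹⁸, (c¹⁷)¹³ = c⁴, (c¹⁷)¹⁴ = c²¹, (c¹⁷)¹⁵ = c⁷, (c¹⁷)¹⁶ = c²⁴, (c¹⁷)¹⁷ = c¹⁰, (c¹⁷)¹⁸ = c²⁷, (c¹⁷)¹⁹ = c¹³, (c¹⁷)²⁰ = c³⁰, (c¹⁷)²¹ = c¹⁶, (c¹⁷)²² = c², (c¹⁷)²³ = c¹⁹, (c¹⁷)²⁴ = c⁵, (c¹⁷)²⁵ = c²², (c¹⁷)²⁶ = c⁸, (c¹⁷)²⁷ = c²⁵, (c¹⁷)²⁸ = c¹¹, (c¹⁷)²⁹ = c²⁸, (c¹⁷)³⁰ = c¹⁴, (c¹⁷)³¹ = e.
The smallest positive k with (c¹⁷)ᵏ = e is 31.

Answer: 31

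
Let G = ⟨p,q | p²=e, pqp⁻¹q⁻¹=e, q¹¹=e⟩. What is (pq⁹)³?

Compute successive powers of (pq⁹), reducing at each step:
  (pq⁹)²: (pq⁹) · p = q⁹;   (q⁹) · q⁹ = q⁷
  (pq⁹)³: (q⁷) · p = pq⁷;   (pq⁷) · q⁹ = pq⁵

Answer: pq⁵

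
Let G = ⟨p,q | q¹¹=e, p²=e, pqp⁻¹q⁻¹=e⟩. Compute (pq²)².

Compute successive powers of (pq²), reducing at each step:
  (pq²)²: (pq²) · p = q²;   (q²) · q² = q⁴

Answer: q⁴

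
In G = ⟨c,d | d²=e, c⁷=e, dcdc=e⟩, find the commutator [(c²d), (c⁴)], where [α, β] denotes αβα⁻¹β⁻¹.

[(c²d), (c⁴)] = (c²d)·(c⁴)·(c²d)⁻¹·(c⁴)⁻¹.
  (c²d) · (c⁴) = c⁵d
  (c⁵d) · (c²d) = c³
  (c³) · (c³) = c⁶

Answer: c⁶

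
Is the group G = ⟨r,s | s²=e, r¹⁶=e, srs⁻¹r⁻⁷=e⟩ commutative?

r·s = rs but s·r = r⁷s, so r·s ≠ s·r and G is not abelian.

Answer: No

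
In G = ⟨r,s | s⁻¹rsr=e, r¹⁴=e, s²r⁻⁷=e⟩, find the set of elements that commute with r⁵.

⟨r⁵⟩ ⊆ C_G(r⁵) since powers of r⁵ commute with r⁵; so |C_G(r⁵)| ≥ |⟨r⁵⟩| = 14.
By orbit–stabilizer, |C_G(r⁵)| = |G| / |conj. class of r⁵| = 28 / 2 = 14.
The 14 elements commuting with r⁵ are {e, r, r², r³, r⁴, r⁵, r⁶, r⁷, r⁸, r⁹, r¹⁰, r¹¹, r¹², r¹³}.

Answer: {e, r, r², r³, r⁴, r⁵, r⁶, r⁷, r⁸, r⁹, r¹⁰, r¹¹, r¹², r¹³}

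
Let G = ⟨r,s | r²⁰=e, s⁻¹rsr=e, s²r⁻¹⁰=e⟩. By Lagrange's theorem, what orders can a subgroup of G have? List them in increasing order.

|G| = 40 = 2³ · 5. By Lagrange's theorem the order of any subgroup divides 40; the divisors of 40 are 1, 2, 4, 5, 8, 10, 20, 40.

Answer: 1, 2, 4, 5, 8, 10, 20, 40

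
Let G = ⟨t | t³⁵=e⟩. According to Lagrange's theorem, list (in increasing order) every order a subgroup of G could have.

|G| = 35 = 5 · 7. By Lagrange's theorem the order of any subgroup divides 35; the divisors of 35 are 1, 5, 7, 35.

Answer: 1, 5, 7, 35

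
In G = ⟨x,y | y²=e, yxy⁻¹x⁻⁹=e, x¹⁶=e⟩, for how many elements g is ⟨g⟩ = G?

⟨g⟩ = G would require ord(g) = |G| = 32, but the maximum element order in G is 16 < 32. So G is not cyclic and no single element generates it: the count is 0.

Answer: 0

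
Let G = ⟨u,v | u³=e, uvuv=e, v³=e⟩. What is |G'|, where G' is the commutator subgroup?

G' = [G, G] is generated by all commutators. The generator-pair commutators are: [u, v] = uv²u.
The subgroup they normally generate is {e, uv, u²v², uv²u}, of order 4.
Check: |G/G'| = 12/4 = 3 is the order of the abelianisation.

Answer: 4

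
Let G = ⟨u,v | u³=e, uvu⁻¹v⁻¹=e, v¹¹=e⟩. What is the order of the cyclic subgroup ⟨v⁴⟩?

|⟨v⁴⟩| equals the order of v⁴. Compute successive powers until reaching e:
  (v⁴)¹ = v⁴, (v⁴)² = v⁸, (v⁴)³ = v, (v⁴)⁴ = v⁵, (v⁴)⁵ = v⁹, (v⁴)⁶ = v², (v⁴)⁷ = v⁶, (v⁴)⁸ = v¹⁰, (v⁴)⁹ = v³, (v⁴)¹⁰ = v⁷, (v⁴)¹¹ = e.
The smallest positive k with (v⁴)ᵏ = e is 11, so |⟨v⁴⟩| = 11.

Answer: 11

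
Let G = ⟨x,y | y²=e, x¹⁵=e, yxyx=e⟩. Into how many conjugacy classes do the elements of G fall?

The conjugacy classes (representative and size) are:
  [e] (size 1), [x¹⁴] (size 2), [x²] (size 2), [x³] (size 2), [x⁴] (size 2), [x¹⁰] (size 2), [x⁹] (size 2), [x⁷] (size 2), [x¹³y] (size 15).
Class equation: 1 + 2 + 2 + 2 + 2 + 2 + 2 + 2 + 15 = 30 = |G|. So G has 9 conjugacy classes.

Answer: 9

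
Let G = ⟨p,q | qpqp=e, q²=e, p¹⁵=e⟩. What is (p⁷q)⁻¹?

The order of (p⁷q) is 2 (smallest k with (p⁷q)ᵏ = e), so (p⁷q)⁻¹ = (p⁷q)¹ = p⁷q.
Check: (p⁷q) · (p⁷q) → (p⁷q) · p⁷ = q;   q · q = e, giving e as required.

Answer: p⁷q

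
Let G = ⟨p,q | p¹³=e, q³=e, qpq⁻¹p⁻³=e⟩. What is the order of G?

Enumerate words in the generators, reducing via the relations: the distinct elements are
  {e, p, q, pq, p², p³, p⁴, p⁵, p⁶, p⁷, p⁸, p⁹, q², pq², p²q, p³q, p¹², p¹¹, p¹⁰, p⁴q, p⁵q, p⁶q, p⁷q, p⁸q, p⁹q, p²q², p³q², p¹²q, p¹¹q, p¹⁰q, p⁴q², p⁵q², p⁶q², p⁷q², p⁸q², p⁹q², p¹²q², p¹¹q², p¹⁰q²}.
No further products give new elements, so |G| = 39.

Answer: 39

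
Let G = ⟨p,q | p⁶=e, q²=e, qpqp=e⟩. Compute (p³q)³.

Compute successive powers of (p³q), reducing at each step:
  (p³q)²: (p³q) · p³ = q;   q · q = e
  (p³q)³: e · p³ = p³;   (p³) · q = p³q

Answer: p³q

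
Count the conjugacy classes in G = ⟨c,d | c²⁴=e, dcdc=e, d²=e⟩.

The conjugacy classes (representative and size) are:
  [e] (size 1), [c²³] (size 2), [c²] (size 2), [c³] (size 2), [c²⁰] (size 2), [c¹⁹] (size 2), [c⁶] (size 2), [c⁷] (size 2), [c⁸] (size 2), [c⁹] (size 2), [c¹⁴] (size 2), [c¹¹] (size 2), [c¹²] (size 1), [c⁴d] (size 12), [c⁵d] (size 12).
Class equation: 1 + 2 + 2 + 2 + 2 + 2 + 2 + 2 + 2 + 2 + 2 + 2 + 1 + 12 + 12 = 48 = |G|. So G has 15 conjugacy classes.

Answer: 15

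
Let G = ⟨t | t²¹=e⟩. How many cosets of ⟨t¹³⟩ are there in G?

First find ord(t¹³) by computing successive powers:
  (t¹³)¹ = t¹³, (t¹³)² = t⁵, (t¹³)³ = t¹⁸, (t¹³)⁴ = t¹⁰, (t¹³)⁵ = t², (t¹³)⁶ = t¹⁵, (t¹³)⁷ = t⁷, (t¹³)⁸ = t²⁰, (t¹³)⁹ = t¹², (t¹³)¹⁰ = t⁴, (t¹³)¹¹ = t¹⁷, (t¹³)¹² = t⁹, (t¹³)¹³ = t, (t¹³)¹⁴ = t¹⁴, (t¹³)¹⁵ = t⁶, (t¹³)¹⁶ = t¹⁹, (t¹³)¹⁷ = t¹¹, (t¹³)¹⁸ = t³, (t¹³)¹⁹ = t¹⁶, (t¹³)²⁰ = t⁸, (t¹³)²¹ = e.
So |⟨t¹³⟩| = ord(t¹³) = 21. With |G| = 21, by Lagrange [G : ⟨t¹³⟩] = 21/21 = 1.

Answer: 1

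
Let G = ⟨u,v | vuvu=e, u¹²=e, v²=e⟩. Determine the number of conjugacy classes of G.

The conjugacy classes (representative and size) are:
  [e] (size 1), [u¹¹] (size 2), [u²] (size 2), [u⁹] (size 2), [u⁴] (size 2), [u⁵] (size 2), [u⁶] (size 1), [v] (size 6), [uv] (size 6).
Class equation: 1 + 2 + 2 + 2 + 2 + 2 + 1 + 6 + 6 = 24 = |G|. So G has 9 conjugacy classes.

Answer: 9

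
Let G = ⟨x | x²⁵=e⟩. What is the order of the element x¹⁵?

Compute successive powers until reaching e:
  (x¹⁵)¹ = x¹⁵, (x¹⁵)² = x⁵, (x¹⁵)³ = x²⁰, (x¹⁵)⁴ = x¹⁰, (x¹⁵)⁵ = e.
The smallest positive k with (x¹⁵)ᵏ = e is 5.

Answer: 5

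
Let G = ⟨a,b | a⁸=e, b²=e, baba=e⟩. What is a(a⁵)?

Compute a · (a⁵) by multiplying left to right and reducing via the relations at each step:
  a · a⁵ = a⁶

Answer: a⁶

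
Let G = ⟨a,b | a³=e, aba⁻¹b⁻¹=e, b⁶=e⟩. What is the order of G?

Enumerate words in the generators, reducing via the relations: the distinct elements are
  {a, b, e, ab, a², b², b³, b⁴, b⁵, ab², ab³, ab⁴, ab⁵, a²b, a²b², a²b³, a²b⁴, a²b⁵}.
No further products give new elements, so |G| = 18.

Answer: 18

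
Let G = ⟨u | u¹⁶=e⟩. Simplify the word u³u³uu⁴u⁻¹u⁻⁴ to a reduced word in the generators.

Multiply left to right, reducing at each step:
  (u³) · u³ = u⁶
  (u⁶) · u = u⁷
  (u⁷) · u⁴ = u¹¹
  (u¹¹) · u⁻¹ = u¹⁰
  (u¹⁰) · u⁻⁴ = u⁶

Answer: u⁶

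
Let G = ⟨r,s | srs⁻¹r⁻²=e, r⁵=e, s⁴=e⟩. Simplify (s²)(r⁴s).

Compute (s²) · (r⁴s) by multiplying left to right and reducing via the relations at each step:
  (s²) · r⁴ = rs²
  (rs²) · s = rs³

Answer: rs³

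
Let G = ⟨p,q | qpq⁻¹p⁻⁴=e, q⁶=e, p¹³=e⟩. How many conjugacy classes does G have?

The conjugacy classes (representative and size) are:
  [e] (size 1), [p⁴] (size 6), [p¹¹] (size 6), [p⁷q] (size 13), [p⁸q²] (size 13), [p¹²q³] (size 13), [p⁵q⁴] (size 13), [p¹¹q⁵] (size 13).
Class equation: 1 + 6 + 6 + 13 + 13 + 13 + 13 + 13 = 78 = |G|. So G has 8 conjugacy classes.

Answer: 8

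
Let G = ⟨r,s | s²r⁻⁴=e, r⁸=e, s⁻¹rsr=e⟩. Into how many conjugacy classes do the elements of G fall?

The conjugacy classes (representative and size) are:
  [e] (size 1), [r⁷] (size 2), [r⁶] (size 2), [r³] (size 2), [r⁴] (size 1), [r²s⁻¹] (size 4), [r³s⁻¹] (size 4).
Class equation: 1 + 2 + 2 + 2 + 1 + 4 + 4 = 16 = |G|. So G has 7 conjugacy classes.

Answer: 7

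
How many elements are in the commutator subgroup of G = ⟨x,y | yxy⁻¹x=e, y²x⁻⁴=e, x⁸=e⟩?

G' = [G, G] is generated by all commutators. The generator-pair commutators are: [x, y] = x².
The subgroup they normally generate is {e, x², x⁴, x⁶}, of order 4.
Check: |G/G'| = 16/4 = 4 is the order of the abelianisation.

Answer: 4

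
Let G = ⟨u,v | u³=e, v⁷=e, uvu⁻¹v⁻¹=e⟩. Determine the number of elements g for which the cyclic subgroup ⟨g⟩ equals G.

G is cyclic of order 21. An element generates G iff its order is 21, and a cyclic group of order 21 has exactly φ(21) = 12 such elements.

Answer: 12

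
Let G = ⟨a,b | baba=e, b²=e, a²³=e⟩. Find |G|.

Enumerate words in the generators, reducing via the relations: the distinct elements are
  {a, b, e, ab, a², a³, a⁴, a⁵, a⁶, a⁷, a⁸, a⁹, a²b, a²², a²¹, a²⁰, a³b, a¹², a¹³, a¹¹, a¹⁰, a¹⁴, a¹⁵, a¹⁶, a¹⁷, a¹⁸, a¹⁹, a⁴b, a⁵b, a⁶b, a⁷b, a⁸b, a⁹b, a²²b, a²¹b, a²⁰b, a¹²b, a¹³b, a¹¹b, a¹⁰b, a¹⁴b, a¹⁵b, a¹⁶b, a¹⁷b, a¹⁸b, a¹⁹b}.
No further products give new elements, so |G| = 46.

Answer: 46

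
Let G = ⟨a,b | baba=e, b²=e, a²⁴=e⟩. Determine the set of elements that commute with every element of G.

An element z ∈ Z(G) iff z commutes with every generator.
For example a¹² is central: (a¹²)·a = a¹³ = a·(a¹²); (a¹²)·b = a¹²b = b·(a¹²).
Whereas a ∉ Z(G) since a·b = ab ≠ a²³b = b·a.
Checking each of the 48 elements this way gives Z(G) = {e, a¹²}, of order 2.

Answer: {e, a¹²}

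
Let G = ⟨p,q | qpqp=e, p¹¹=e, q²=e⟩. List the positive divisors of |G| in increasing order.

|G| = 22 = 2 · 11. By Lagrange's theorem the order of any subgroup divides 22; the divisors of 22 are 1, 2, 11, 22.

Answer: 1, 2, 11, 22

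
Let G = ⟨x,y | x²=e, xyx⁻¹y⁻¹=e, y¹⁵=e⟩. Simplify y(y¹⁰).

Compute y · (y¹⁰) by multiplying left to right and reducing via the relations at each step:
  y · y¹⁰ = y¹¹

Answer: y¹¹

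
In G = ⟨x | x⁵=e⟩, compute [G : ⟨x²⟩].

First find ord(x²) by computing successive powers:
  (x²)¹ = x², (x²)² = x⁴, (x²)³ = x, (x²)⁴ = x³, (x²)⁵ = e.
So |⟨x²⟩| = ord(x²) = 5. With |G| = 5, by Lagrange [G : ⟨x²⟩] = 5/5 = 1.

Answer: 1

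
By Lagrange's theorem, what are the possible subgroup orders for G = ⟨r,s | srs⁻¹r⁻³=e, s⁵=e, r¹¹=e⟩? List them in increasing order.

|G| = 55 = 5 · 11. By Lagrange's theorem the order of any subgroup divides 55; the divisors of 55 are 1, 5, 11, 55.

Answer: 1, 5, 11, 55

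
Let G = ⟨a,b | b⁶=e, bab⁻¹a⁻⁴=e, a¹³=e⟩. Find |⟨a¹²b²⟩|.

|⟨a¹²b²⟩| equals the order of a¹²b². Compute successive powers until reaching e:
  (a¹²b²)¹ = a¹²b², (a¹²b²)² = a⁹b⁴, (a¹²b²)³ = e.
The smallest positive k with (a¹²b²)ᵏ = e is 3, so |⟨a¹²b²⟩| = 3.

Answer: 3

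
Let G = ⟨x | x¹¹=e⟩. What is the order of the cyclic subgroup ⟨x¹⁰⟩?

|⟨x¹⁰⟩| equals the order of x¹⁰. Compute successive powers until reaching e:
  (x¹⁰)¹ = x¹⁰, (x¹⁰)² = x⁹, (x¹⁰)³ = x⁸, (x¹⁰)⁴ = x⁷, (x¹⁰)⁵ = x⁶, (x¹⁰)⁶ = x⁵, (x¹⁰)⁷ = x⁴, (x¹⁰)⁸ = x³, (x¹⁰)⁹ = x², (x¹⁰)¹⁰ = x, (x¹⁰)¹¹ = e.
The smallest positive k with (x¹⁰)ᵏ = e is 11, so |⟨x¹⁰⟩| = 11.

Answer: 11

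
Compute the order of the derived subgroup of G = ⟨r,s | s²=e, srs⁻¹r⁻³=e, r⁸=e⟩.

G' = [G, G] is generated by all commutators. The generator-pair commutators are: [r, s] = r⁶.
The subgroup they normally generate is {e, r², r⁴, r⁶}, of order 4.
Check: |G/G'| = 16/4 = 4 is the order of the abelianisation.

Answer: 4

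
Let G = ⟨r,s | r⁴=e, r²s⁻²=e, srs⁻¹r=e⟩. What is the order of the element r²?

Compute successive powers until reaching e:
  (r²)¹ = r², (r²)² = e.
The smallest positive k with (r²)ᵏ = e is 2.

Answer: 2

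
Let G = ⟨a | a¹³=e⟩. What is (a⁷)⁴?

Compute successive powers of (a⁷), reducing at each step:
  (a⁷)²: (a⁷) · a⁷ = a
  (a⁷)³: a · a⁷ = a⁸
  (a⁷)⁴: (a⁸) · a⁷ = a²

Answer: a²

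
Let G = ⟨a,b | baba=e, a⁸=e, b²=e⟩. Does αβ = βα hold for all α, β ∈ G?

a·b = ab but b·a = a⁷b, so a·b ≠ b·a and G is not abelian.

Answer: No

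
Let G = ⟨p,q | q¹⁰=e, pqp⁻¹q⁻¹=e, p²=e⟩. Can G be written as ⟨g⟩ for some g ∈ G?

|G| = 20, but the maximum element order in G is 10 < 20. No single element generates all of G, so G is not cyclic.

Answer: No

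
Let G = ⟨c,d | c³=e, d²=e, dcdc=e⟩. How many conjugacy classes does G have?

The conjugacy classes (representative and size) are:
  [e] (size 1), [c] (size 2), [cd] (size 3).
Class equation: 1 + 2 + 3 = 6 = |G|. So G has 3 conjugacy classes.

Answer: 3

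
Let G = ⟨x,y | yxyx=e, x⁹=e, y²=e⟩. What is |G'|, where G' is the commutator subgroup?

G' = [G, G] is generated by all commutators. The generator-pair commutators are: [x, y] = x².
The subgroup they normally generate is {e, x, x², x³, x⁴, x⁵, x⁶, x⁷, x⁸}, of order 9.
Check: |G/G'| = 18/9 = 2 is the order of the abelianisation.

Answer: 9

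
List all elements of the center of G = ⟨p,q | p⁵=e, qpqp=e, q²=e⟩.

An element z ∈ Z(G) iff z commutes with every generator.
For example e is central: e·p = p = p·e; e·q = q = q·e.
Whereas p ∉ Z(G) since p·q = pq ≠ p⁴q = q·p.
Checking each of the 10 elements this way gives Z(G) = {e}, of order 1.

Answer: {e}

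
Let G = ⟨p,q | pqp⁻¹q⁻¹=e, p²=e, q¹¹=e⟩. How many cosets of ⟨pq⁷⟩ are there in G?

First find ord(pq⁷) by computing successive powers:
  (pq⁷)¹ = pq⁷, (pq⁷)² = q³, (pq⁷)³ = pq¹⁰, (pq⁷)⁴ = q⁶, (pq⁷)⁵ = pq², (pq⁷)⁶ = q⁹, (pq⁷)⁷ = pq⁵, (pq⁷)⁸ = q, (pq⁷)⁹ = pq⁸, (pq⁷)¹⁰ = q⁴, (pq⁷)¹¹ = p, (pq⁷)¹² = q⁷, (pq⁷)¹³ = pq³, (pq⁷)¹⁴ = q¹⁰, (pq⁷)¹⁵ = pq⁶, (pq⁷)¹⁶ = q², (pq⁷)¹⁷ = pq⁹, (pq⁷)¹⁸ = q⁵, (pq⁷)¹⁹ = pq, (pq⁷)²⁰ = q⁸, (pq⁷)²¹ = pq⁴, (pq⁷)²² = e.
So |⟨pq⁷⟩| = ord(pq⁷) = 22. With |G| = 22, by Lagrange [G : ⟨pq⁷⟩] = 22/22 = 1.

Answer: 1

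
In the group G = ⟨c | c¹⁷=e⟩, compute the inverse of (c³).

The order of (c³) is 17 (smallest k with (c³)ᵏ = e), so (c³)⁻¹ = (c³)¹⁶ = c¹⁴.
Check: (c³) · (c¹⁴) → (c³) · c¹⁴ = e, giving e as required.

Answer: c¹⁴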